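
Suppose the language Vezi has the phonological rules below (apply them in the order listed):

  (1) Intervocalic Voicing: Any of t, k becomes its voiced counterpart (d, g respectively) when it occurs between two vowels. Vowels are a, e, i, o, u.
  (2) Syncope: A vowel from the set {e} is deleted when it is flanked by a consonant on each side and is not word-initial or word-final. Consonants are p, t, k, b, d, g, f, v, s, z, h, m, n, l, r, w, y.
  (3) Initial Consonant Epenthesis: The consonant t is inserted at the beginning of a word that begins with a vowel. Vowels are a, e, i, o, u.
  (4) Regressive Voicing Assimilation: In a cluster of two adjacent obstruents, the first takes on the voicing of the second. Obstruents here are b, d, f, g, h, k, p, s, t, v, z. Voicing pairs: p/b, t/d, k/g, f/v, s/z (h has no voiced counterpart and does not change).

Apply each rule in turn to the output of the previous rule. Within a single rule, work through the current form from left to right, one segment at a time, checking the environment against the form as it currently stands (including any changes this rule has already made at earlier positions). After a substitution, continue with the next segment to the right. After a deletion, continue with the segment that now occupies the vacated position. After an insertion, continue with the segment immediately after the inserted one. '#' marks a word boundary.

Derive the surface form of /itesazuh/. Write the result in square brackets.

(1) Intervocalic Voicing: [itesazuh] → [idesazuh]
(2) Syncope: [idesazuh] → [idsazuh]
(3) Initial Consonant Epenthesis: [idsazuh] → [tidsazuh]
(4) Regressive Voicing Assimilation: [tidsazuh] → [titsazuh]

[titsazuh]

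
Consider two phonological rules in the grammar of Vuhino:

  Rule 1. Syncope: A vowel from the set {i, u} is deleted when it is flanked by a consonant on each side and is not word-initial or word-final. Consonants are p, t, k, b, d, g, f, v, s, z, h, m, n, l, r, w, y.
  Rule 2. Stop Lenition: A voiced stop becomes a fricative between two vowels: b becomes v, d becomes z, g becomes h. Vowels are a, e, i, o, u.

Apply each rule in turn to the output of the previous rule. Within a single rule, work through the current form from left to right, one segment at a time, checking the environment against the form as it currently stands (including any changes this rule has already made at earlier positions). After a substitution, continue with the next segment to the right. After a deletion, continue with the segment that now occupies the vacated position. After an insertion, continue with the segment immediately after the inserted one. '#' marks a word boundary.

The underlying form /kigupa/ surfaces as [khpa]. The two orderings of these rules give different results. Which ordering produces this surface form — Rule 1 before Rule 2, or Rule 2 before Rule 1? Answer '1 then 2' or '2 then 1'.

2 then 1

Order 1 then 2:
  1 Syncope: [kigupa] → [kgpa]
  2 Stop Lenition: no change — [kgpa]
  result: [kgpa]
Order 2 then 1:
  2 Stop Lenition: [kigupa] → [kihupa]
  1 Syncope: [kihupa] → [khpa]
  result: [khpa]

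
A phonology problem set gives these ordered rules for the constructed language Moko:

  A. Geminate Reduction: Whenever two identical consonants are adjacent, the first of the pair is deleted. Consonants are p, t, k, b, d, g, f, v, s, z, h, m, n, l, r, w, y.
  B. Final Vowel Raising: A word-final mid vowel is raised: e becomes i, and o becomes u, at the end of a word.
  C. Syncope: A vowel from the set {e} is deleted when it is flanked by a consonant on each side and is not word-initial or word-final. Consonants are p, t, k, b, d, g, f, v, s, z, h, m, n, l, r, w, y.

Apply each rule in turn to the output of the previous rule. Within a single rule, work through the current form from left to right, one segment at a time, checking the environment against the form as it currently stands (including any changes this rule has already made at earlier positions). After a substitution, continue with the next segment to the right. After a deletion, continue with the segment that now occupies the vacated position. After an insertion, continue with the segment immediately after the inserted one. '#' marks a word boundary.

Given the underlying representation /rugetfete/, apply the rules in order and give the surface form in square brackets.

A Geminate Reduction: no change — [rugetfete]
B Final Vowel Raising: [rugetfete] → [rugetfeti]
C Syncope: [rugetfeti] → [rugtfti]

[rugtfti]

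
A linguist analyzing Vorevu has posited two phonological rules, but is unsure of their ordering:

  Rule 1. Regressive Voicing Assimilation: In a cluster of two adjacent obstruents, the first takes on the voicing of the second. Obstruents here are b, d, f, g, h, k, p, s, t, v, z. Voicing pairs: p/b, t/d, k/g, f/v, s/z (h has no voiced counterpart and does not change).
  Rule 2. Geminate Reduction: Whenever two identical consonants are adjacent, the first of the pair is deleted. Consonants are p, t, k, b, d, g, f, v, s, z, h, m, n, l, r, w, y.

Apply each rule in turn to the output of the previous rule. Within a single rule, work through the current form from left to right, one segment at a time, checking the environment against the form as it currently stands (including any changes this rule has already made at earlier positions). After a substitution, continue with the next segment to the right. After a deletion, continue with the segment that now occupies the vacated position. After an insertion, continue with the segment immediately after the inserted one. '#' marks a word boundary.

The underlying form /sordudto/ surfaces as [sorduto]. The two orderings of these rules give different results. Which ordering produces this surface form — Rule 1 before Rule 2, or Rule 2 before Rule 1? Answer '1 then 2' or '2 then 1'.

1 then 2

Order 1 then 2:
  1 Regressive Voicing Assimilation: [sordudto] → [sordutto]
  2 Geminate Reduction: [sordutto] → [sorduto]
  result: [sorduto]
Order 2 then 1:
  2 Geminate Reduction: no change — [sordudto]
  1 Regressive Voicing Assimilation: [sordudto] → [sordutto]
  result: [sordutto]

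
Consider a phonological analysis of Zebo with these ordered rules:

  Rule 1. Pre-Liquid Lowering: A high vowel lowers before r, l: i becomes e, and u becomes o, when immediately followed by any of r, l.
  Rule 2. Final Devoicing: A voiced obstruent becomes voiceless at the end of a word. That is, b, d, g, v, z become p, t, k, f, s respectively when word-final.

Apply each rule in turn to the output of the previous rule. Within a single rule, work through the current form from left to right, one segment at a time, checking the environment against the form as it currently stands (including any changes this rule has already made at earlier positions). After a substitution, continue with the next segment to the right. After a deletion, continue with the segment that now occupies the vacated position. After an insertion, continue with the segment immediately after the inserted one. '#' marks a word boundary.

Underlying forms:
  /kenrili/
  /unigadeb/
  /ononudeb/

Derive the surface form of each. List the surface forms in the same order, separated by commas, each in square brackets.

[kenreli], [unigadep], [ononudep]

/kenrili/:
  Rule 1 Pre-Liquid Lowering: [kenrili] → [kenreli]
  Rule 2 Final Devoicing: no change — [kenreli]
/unigadeb/:
  Rule 1 Pre-Liquid Lowering: no change — [unigadeb]
  Rule 2 Final Devoicing: [unigadeb] → [unigadep]
/ononudeb/:
  Rule 1 Pre-Liquid Lowering: no change — [ononudeb]
  Rule 2 Final Devoicing: [ononudeb] → [ononudep]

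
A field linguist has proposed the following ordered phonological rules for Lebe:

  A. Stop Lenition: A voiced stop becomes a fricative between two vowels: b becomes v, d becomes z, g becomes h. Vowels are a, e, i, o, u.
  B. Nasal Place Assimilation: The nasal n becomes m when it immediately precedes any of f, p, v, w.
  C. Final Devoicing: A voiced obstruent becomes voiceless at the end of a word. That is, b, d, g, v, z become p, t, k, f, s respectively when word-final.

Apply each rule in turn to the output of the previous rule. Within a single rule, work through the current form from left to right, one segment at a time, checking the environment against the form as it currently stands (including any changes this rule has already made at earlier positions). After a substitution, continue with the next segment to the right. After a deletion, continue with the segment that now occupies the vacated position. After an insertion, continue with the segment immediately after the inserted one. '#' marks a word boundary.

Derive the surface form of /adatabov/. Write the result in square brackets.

[azatavof]

A Stop Lenition: [adatabov] → [azatavov]
B Nasal Place Assimilation: no change — [azatavov]
C Final Devoicing: [azatavov] → [azatavof]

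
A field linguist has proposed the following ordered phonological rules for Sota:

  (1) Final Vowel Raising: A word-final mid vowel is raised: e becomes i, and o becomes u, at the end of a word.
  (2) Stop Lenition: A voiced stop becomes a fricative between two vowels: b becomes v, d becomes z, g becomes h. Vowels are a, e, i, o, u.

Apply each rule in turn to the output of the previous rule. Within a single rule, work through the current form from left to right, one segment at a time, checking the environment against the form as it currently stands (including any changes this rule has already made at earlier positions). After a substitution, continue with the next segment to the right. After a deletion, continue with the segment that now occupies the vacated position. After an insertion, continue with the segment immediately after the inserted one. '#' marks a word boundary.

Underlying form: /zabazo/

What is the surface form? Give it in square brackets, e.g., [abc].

(1) Final Vowel Raising: [zabazo] → [zabazu]
(2) Stop Lenition: [zabazu] → [zavazu]

[zavazu]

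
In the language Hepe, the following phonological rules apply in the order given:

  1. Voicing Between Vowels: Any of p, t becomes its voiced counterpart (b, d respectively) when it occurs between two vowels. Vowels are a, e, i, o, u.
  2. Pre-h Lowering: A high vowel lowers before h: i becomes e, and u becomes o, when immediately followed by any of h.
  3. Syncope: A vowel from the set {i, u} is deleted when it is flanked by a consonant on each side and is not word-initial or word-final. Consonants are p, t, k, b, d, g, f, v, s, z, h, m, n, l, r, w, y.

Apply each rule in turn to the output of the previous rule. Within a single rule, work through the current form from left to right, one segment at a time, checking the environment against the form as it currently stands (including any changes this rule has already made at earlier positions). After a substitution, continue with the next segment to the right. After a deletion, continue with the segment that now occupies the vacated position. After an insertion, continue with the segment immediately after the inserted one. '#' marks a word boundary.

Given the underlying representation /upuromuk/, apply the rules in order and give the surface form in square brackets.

[ubromk]

1 Voicing Between Vowels: [upuromuk] → [uburomuk]
2 Pre-h Lowering: no change — [uburomuk]
3 Syncope: [uburomuk] → [ubromk]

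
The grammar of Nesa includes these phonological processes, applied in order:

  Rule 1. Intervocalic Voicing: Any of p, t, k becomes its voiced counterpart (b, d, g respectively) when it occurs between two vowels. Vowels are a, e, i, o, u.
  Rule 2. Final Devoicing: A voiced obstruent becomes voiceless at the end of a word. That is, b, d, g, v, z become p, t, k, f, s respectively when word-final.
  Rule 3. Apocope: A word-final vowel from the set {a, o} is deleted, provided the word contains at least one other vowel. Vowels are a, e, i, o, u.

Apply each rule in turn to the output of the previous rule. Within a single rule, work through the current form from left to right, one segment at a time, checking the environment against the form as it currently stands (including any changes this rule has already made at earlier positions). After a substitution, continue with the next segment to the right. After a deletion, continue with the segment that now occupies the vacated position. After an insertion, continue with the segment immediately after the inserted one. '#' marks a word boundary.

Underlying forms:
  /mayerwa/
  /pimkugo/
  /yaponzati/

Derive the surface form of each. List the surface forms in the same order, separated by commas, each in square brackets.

[mayerw], [pimkug], [yabonzadi]

/mayerwa/:
  Rule 1 Intervocalic Voicing: no change — [mayerwa]
  Rule 2 Final Devoicing: no change — [mayerwa]
  Rule 3 Apocope: [mayerwa] → [mayerw]
/pimkugo/:
  Rule 1 Intervocalic Voicing: no change — [pimkugo]
  Rule 2 Final Devoicing: no change — [pimkugo]
  Rule 3 Apocope: [pimkugo] → [pimkug]
/yaponzati/:
  Rule 1 Intervocalic Voicing: [yaponzati] → [yabonzadi]
  Rule 2 Final Devoicing: no change — [yabonzadi]
  Rule 3 Apocope: no change — [yabonzadi]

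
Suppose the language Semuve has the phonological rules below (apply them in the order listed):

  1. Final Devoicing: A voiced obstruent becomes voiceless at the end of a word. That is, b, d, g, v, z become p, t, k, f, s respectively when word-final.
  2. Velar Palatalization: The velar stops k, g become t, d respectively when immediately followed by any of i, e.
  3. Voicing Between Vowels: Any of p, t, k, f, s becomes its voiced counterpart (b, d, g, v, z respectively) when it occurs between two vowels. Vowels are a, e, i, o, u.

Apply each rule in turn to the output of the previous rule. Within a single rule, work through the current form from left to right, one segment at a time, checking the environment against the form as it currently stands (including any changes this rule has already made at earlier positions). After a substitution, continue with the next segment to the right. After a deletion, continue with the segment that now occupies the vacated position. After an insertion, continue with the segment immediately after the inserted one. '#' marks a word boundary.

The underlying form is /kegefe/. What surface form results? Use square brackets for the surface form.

1 Final Devoicing: no change — [kegefe]
2 Velar Palatalization: [kegefe] → [tedefe]
3 Voicing Between Vowels: [tedefe] → [tedeve]

[tedeve]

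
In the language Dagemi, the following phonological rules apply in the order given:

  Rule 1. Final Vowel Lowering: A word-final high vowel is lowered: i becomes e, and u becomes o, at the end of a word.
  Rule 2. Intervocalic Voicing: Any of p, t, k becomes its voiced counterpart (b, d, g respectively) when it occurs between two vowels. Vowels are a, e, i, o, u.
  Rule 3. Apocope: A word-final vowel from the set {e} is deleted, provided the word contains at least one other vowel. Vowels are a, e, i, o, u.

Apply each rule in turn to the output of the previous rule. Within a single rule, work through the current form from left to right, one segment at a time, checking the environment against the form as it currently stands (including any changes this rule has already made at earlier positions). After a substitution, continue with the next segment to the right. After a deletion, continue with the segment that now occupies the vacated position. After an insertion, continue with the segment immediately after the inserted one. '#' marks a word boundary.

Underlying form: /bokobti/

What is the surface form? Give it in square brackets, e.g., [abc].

[bogobt]

Rule 1 Final Vowel Lowering: [bokobti] → [bokobte]
Rule 2 Intervocalic Voicing: [bokobte] → [bogobte]
Rule 3 Apocope: [bogobte] → [bogobt]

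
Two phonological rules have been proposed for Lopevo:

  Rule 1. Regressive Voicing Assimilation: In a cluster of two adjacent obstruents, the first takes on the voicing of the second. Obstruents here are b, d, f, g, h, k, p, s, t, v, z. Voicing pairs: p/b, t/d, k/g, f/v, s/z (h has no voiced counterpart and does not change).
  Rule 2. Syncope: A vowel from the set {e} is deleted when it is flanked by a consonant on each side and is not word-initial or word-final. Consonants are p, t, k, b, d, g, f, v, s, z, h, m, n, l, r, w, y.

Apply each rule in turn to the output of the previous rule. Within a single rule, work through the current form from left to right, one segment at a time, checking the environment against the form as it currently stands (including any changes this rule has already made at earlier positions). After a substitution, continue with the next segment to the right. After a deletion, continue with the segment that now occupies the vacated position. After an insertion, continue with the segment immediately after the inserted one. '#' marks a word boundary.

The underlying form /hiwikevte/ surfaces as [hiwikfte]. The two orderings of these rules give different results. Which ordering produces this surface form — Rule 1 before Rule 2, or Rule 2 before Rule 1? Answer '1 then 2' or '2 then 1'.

Order 1 then 2:
  1 Regressive Voicing Assimilation: [hiwikevte] → [hiwikefte]
  2 Syncope: [hiwikefte] → [hiwikfte]
  result: [hiwikfte]
Order 2 then 1:
  2 Syncope: [hiwikevte] → [hiwikvte]
  1 Regressive Voicing Assimilation: [hiwikvte] → [hiwigfte]
  result: [hiwigfte]

1 then 2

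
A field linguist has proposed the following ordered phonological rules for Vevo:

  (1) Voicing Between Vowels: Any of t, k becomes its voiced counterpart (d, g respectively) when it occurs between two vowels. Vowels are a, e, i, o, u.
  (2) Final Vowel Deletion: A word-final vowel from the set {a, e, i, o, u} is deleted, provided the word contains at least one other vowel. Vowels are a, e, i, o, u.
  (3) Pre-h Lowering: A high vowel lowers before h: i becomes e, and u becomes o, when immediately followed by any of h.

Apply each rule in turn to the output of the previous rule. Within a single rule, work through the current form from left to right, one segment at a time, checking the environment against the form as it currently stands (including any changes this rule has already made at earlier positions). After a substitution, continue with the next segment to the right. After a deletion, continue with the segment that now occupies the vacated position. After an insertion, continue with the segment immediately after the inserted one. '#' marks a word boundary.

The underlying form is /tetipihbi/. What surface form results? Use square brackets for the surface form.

[tedipehb]

(1) Voicing Between Vowels: [tetipihbi] → [tedipihbi]
(2) Final Vowel Deletion: [tedipihbi] → [tedipihb]
(3) Pre-h Lowering: [tedipihb] → [tedipehb]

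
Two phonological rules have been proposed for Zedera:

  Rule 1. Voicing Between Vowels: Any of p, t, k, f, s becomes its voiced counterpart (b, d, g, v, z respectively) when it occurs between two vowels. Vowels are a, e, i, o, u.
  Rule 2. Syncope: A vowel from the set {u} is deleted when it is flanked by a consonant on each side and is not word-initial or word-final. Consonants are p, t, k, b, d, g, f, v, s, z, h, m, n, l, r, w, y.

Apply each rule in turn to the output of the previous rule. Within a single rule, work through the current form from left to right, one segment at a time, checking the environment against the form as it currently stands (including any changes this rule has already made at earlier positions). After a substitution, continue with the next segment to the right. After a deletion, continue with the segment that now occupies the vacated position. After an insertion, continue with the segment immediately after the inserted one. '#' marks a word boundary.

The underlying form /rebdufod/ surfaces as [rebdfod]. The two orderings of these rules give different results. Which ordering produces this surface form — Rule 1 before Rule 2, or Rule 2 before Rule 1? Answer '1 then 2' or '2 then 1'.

Order 1 then 2:
  1 Voicing Between Vowels: [rebdufod] → [rebduvod]
  2 Syncope: [rebduvod] → [rebdvod]
  result: [rebdvod]
Order 2 then 1:
  2 Syncope: [rebdufod] → [rebdfod]
  1 Voicing Between Vowels: no change — [rebdfod]
  result: [rebdfod]

2 then 1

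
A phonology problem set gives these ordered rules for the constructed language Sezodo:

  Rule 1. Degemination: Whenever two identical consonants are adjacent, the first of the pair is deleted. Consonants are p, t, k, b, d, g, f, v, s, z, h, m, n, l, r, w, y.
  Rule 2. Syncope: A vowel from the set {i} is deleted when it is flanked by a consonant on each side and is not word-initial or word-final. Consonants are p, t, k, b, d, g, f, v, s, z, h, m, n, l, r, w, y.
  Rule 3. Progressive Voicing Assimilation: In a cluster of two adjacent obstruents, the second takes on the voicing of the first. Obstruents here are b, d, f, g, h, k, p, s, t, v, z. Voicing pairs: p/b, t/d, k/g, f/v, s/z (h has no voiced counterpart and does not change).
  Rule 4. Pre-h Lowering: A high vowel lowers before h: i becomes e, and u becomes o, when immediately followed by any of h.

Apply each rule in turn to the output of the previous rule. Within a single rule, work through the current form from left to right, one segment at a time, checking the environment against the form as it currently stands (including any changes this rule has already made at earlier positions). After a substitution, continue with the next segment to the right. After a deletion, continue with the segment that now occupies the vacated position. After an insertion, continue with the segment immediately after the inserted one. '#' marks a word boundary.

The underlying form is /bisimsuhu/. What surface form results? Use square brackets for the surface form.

Rule 1 Degemination: no change — [bisimsuhu]
Rule 2 Syncope: [bisimsuhu] → [bsmsuhu]
Rule 3 Progressive Voicing Assimilation: [bsmsuhu] → [bzmsuhu]
Rule 4 Pre-h Lowering: [bzmsuhu] → [bzmsohu]

[bzmsohu]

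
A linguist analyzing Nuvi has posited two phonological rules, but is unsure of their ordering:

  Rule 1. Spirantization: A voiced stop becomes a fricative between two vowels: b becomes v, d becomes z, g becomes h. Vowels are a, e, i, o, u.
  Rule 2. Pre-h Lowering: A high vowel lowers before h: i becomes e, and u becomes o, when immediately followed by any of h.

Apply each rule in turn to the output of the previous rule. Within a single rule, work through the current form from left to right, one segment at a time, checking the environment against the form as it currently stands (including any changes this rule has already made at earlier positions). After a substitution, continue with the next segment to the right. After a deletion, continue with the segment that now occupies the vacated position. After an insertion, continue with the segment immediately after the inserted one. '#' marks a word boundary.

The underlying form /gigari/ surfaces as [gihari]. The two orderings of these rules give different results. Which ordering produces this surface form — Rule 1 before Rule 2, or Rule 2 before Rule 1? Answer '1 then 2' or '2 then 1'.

2 then 1

Order 1 then 2:
  1 Spirantization: [gigari] → [gihari]
  2 Pre-h Lowering: [gihari] → [gehari]
  result: [gehari]
Order 2 then 1:
  2 Pre-h Lowering: no change — [gigari]
  1 Spirantization: [gigari] → [gihari]
  result: [gihari]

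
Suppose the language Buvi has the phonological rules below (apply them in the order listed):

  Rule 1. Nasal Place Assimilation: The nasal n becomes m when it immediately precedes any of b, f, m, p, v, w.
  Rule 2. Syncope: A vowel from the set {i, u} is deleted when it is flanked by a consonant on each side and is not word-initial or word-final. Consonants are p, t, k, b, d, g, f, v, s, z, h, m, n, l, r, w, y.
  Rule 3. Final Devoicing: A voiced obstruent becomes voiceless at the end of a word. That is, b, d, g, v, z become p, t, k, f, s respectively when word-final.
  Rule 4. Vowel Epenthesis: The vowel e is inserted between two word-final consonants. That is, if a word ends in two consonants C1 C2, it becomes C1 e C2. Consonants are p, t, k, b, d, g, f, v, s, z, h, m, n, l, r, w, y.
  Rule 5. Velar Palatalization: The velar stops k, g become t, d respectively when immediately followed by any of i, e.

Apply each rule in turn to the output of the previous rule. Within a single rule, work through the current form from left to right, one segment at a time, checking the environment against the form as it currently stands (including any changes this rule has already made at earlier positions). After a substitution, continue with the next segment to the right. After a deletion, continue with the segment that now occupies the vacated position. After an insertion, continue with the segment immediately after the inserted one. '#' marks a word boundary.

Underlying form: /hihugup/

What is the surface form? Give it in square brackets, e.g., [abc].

[hhdep]

Rule 1 Nasal Place Assimilation: no change — [hihugup]
Rule 2 Syncope: [hihugup] → [hhgp]
Rule 3 Final Devoicing: no change — [hhgp]
Rule 4 Vowel Epenthesis: [hhgp] → [hhgep]
Rule 5 Velar Palatalization: [hhgep] → [hhdep]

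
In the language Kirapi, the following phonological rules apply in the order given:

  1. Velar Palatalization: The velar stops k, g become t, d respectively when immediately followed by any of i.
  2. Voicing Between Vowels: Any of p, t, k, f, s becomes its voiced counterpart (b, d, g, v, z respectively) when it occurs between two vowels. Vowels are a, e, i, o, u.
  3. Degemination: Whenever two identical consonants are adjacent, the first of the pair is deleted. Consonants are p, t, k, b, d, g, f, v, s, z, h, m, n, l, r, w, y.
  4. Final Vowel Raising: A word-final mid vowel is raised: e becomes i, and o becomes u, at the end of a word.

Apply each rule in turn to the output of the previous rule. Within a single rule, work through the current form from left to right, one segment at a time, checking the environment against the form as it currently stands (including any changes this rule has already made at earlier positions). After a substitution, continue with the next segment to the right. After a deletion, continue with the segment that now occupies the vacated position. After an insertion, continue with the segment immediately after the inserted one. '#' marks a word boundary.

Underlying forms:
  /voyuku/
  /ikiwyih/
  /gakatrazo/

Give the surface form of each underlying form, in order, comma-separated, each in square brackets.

/voyuku/:
  1 Velar Palatalization: no change — [voyuku]
  2 Voicing Between Vowels: [voyuku] → [voyugu]
  3 Degemination: no change — [voyugu]
  4 Final Vowel Raising: no change — [voyugu]
/ikiwyih/:
  1 Velar Palatalization: [ikiwyih] → [itiwyih]
  2 Voicing Between Vowels: [itiwyih] → [idiwyih]
  3 Degemination: no change — [idiwyih]
  4 Final Vowel Raising: no change — [idiwyih]
/gakatrazo/:
  1 Velar Palatalization: no change — [gakatrazo]
  2 Voicing Between Vowels: [gakatrazo] → [gagatrazo]
  3 Degemination: no change — [gagatrazo]
  4 Final Vowel Raising: [gagatrazo] → [gagatrazu]

[voyugu], [idiwyih], [gagatrazu]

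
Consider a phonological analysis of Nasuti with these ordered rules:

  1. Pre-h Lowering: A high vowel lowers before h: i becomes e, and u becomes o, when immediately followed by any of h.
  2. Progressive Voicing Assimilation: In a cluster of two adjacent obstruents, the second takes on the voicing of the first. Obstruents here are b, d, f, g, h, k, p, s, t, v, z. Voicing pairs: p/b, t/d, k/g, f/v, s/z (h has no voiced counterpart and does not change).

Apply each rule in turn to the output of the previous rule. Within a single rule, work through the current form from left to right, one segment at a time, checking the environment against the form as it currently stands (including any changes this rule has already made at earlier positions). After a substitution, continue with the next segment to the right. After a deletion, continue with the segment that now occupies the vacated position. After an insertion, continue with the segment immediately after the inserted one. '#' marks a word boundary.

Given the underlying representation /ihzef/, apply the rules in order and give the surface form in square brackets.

[ehsef]

1 Pre-h Lowering: [ihzef] → [ehzef]
2 Progressive Voicing Assimilation: [ehzef] → [ehsef]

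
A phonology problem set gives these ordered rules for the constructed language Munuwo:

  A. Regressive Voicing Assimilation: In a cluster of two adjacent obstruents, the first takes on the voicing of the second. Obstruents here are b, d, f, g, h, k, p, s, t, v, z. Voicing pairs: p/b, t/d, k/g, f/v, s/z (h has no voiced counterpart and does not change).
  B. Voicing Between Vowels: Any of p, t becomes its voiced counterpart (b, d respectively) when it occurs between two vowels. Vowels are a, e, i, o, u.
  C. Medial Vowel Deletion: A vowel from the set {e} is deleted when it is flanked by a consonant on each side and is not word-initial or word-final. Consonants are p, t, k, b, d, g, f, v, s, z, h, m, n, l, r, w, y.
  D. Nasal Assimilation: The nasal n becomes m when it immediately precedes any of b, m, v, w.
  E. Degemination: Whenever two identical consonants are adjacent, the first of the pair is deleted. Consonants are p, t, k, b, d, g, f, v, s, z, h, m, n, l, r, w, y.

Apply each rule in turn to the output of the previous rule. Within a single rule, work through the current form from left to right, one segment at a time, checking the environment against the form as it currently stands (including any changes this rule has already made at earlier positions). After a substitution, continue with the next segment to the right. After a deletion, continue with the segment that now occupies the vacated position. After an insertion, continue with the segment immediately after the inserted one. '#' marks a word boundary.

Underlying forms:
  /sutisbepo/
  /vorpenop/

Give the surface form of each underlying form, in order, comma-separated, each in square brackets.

[sudizbo], [vorpnop]

/sutisbepo/:
  A Regressive Voicing Assimilation: [sutisbepo] → [sutizbepo]
  B Voicing Between Vowels: [sutizbepo] → [sudizbebo]
  C Medial Vowel Deletion: [sudizbebo] → [sudizbbo]
  D Nasal Assimilation: no change — [sudizbbo]
  E Degemination: [sudizbbo] → [sudizbo]
/vorpenop/:
  A Regressive Voicing Assimilation: no change — [vorpenop]
  B Voicing Between Vowels: no change — [vorpenop]
  C Medial Vowel Deletion: [vorpenop] → [vorpnop]
  D Nasal Assimilation: no change — [vorpnop]
  E Degemination: no change — [vorpnop]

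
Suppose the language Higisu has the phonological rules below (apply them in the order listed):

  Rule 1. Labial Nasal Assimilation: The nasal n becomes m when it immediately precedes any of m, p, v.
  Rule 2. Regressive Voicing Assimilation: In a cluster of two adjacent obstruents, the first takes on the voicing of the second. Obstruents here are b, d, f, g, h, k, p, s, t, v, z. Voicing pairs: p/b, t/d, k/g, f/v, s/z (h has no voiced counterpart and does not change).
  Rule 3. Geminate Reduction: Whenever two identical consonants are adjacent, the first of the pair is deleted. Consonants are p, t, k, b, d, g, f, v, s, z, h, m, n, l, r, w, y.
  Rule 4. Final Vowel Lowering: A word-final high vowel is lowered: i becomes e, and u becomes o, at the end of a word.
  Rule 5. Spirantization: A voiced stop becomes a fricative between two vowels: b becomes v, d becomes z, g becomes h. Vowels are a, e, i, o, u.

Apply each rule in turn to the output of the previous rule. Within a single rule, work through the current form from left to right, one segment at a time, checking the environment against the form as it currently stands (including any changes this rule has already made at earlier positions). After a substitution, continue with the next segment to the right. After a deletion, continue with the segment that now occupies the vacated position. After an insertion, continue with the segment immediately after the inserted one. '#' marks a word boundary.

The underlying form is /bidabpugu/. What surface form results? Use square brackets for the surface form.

[bizapuho]

Rule 1 Labial Nasal Assimilation: no change — [bidabpugu]
Rule 2 Regressive Voicing Assimilation: [bidabpugu] → [bidappugu]
Rule 3 Geminate Reduction: [bidappugu] → [bidapugu]
Rule 4 Final Vowel Lowering: [bidapugu] → [bidapugo]
Rule 5 Spirantization: [bidapugo] → [bizapuho]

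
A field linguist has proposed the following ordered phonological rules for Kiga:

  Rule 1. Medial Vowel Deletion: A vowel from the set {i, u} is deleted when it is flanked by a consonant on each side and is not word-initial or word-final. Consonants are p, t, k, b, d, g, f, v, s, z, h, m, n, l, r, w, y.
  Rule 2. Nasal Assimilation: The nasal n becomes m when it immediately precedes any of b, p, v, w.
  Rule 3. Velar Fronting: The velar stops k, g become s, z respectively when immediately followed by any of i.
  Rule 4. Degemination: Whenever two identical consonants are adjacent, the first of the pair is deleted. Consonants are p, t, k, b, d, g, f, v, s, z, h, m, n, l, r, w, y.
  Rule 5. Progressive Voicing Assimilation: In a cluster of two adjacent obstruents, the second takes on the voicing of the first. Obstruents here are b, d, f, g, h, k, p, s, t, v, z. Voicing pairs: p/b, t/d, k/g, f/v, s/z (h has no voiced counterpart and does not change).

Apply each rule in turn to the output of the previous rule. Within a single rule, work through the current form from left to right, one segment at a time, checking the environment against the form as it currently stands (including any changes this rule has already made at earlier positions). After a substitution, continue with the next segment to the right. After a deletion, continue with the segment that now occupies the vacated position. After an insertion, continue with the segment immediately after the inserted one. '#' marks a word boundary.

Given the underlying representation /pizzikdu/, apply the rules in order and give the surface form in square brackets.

[psktu]

Rule 1 Medial Vowel Deletion: [pizzikdu] → [pzzkdu]
Rule 2 Nasal Assimilation: no change — [pzzkdu]
Rule 3 Velar Fronting: no change — [pzzkdu]
Rule 4 Degemination: [pzzkdu] → [pzkdu]
Rule 5 Progressive Voicing Assimilation: [pzkdu] → [psktu]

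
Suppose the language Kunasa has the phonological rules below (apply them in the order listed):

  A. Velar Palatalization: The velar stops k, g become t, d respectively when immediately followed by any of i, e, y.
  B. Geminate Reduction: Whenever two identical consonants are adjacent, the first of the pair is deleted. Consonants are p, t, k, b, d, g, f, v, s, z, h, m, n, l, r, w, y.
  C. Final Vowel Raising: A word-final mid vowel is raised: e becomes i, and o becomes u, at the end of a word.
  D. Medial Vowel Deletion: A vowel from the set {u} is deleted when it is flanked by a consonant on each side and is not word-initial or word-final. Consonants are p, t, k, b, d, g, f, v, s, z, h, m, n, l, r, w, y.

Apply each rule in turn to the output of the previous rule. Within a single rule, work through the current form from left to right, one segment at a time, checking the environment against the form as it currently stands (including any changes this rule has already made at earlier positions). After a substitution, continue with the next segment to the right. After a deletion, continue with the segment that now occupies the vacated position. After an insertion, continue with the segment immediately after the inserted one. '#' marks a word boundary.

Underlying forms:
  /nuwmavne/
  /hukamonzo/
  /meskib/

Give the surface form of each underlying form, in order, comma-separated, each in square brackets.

[nwmavni], [hkamonzu], [mestib]

/nuwmavne/:
  A Velar Palatalization: no change — [nuwmavne]
  B Geminate Reduction: no change — [nuwmavne]
  C Final Vowel Raising: [nuwmavne] → [nuwmavni]
  D Medial Vowel Deletion: [nuwmavni] → [nwmavni]
/hukamonzo/:
  A Velar Palatalization: no change — [hukamonzo]
  B Geminate Reduction: no change — [hukamonzo]
  C Final Vowel Raising: [hukamonzo] → [hukamonzu]
  D Medial Vowel Deletion: [hukamonzu] → [hkamonzu]
/meskib/:
  A Velar Palatalization: [meskib] → [mestib]
  B Geminate Reduction: no change — [mestib]
  C Final Vowel Raising: no change — [mestib]
  D Medial Vowel Deletion: no change — [mestib]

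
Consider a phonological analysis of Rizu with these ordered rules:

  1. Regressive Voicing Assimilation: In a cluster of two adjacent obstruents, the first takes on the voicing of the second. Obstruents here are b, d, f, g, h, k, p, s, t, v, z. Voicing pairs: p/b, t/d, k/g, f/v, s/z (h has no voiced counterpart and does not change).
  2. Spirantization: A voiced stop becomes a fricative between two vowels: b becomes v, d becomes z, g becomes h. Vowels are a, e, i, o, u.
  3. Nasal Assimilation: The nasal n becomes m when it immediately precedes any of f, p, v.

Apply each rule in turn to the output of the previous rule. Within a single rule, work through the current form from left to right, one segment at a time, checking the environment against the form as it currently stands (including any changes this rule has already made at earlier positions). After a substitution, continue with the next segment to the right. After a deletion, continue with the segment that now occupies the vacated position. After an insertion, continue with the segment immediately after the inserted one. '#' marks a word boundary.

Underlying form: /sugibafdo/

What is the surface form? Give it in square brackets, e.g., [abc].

1 Regressive Voicing Assimilation: [sugibafdo] → [sugibavdo]
2 Spirantization: [sugibavdo] → [suhivavdo]
3 Nasal Assimilation: no change — [suhivavdo]

[suhivavdo]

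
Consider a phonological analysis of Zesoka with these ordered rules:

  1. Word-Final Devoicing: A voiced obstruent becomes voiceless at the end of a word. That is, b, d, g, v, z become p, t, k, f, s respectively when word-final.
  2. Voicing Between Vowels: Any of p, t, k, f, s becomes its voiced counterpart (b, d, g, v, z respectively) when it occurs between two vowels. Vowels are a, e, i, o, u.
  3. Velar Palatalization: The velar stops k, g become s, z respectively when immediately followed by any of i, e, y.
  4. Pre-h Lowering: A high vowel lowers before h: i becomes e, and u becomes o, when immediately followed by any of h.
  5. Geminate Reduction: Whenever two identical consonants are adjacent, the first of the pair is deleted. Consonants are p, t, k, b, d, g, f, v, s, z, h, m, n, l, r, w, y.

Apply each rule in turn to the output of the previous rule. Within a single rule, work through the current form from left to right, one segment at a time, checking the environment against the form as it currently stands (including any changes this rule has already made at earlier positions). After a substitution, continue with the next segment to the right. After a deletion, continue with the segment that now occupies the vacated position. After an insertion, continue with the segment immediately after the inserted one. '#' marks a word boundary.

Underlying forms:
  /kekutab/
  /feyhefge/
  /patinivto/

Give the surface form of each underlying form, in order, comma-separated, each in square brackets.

[segudap], [feyhefze], [padinivto]

/kekutab/:
  1 Word-Final Devoicing: [kekutab] → [kekutap]
  2 Voicing Between Vowels: [kekutap] → [kegudap]
  3 Velar Palatalization: [kegudap] → [segudap]
  4 Pre-h Lowering: no change — [segudap]
  5 Geminate Reduction: no change — [segudap]
/feyhefge/:
  1 Word-Final Devoicing: no change — [feyhefge]
  2 Voicing Between Vowels: no change — [feyhefge]
  3 Velar Palatalization: [feyhefge] → [feyhefze]
  4 Pre-h Lowering: no change — [feyhefze]
  5 Geminate Reduction: no change — [feyhefze]
/patinivto/:
  1 Word-Final Devoicing: no change — [patinivto]
  2 Voicing Between Vowels: [patinivto] → [padinivto]
  3 Velar Palatalization: no change — [padinivto]
  4 Pre-h Lowering: no change — [padinivto]
  5 Geminate Reduction: no change — [padinivto]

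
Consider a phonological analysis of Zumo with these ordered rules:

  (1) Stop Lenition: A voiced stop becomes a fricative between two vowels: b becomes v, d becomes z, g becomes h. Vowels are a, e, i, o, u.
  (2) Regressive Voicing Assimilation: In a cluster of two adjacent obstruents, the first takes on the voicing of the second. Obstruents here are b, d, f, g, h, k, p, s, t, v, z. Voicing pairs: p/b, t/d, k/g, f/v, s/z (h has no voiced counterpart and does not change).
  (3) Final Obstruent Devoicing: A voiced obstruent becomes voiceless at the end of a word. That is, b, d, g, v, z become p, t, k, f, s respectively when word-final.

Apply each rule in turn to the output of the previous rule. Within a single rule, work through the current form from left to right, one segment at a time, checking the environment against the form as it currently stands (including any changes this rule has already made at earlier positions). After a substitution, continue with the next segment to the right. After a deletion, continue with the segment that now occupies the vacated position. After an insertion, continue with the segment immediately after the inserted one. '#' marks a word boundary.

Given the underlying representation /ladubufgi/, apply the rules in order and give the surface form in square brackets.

(1) Stop Lenition: [ladubufgi] → [lazuvufgi]
(2) Regressive Voicing Assimilation: [lazuvufgi] → [lazuvuvgi]
(3) Final Obstruent Devoicing: no change — [lazuvuvgi]

[lazuvuvgi]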